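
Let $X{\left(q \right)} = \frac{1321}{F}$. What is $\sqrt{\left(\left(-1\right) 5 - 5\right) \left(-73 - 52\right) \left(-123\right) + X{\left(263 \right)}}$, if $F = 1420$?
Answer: $\frac{i \sqrt{77504906045}}{710} \approx 392.11 i$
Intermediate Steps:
$X{\left(q \right)} = \frac{1321}{1420}$
$\sqrt{\left(\left(-1\right) 5 - 5\right) \left(-73 - 52\right) \left(-123\right) + X{\left(263 \right)}} = \sqrt{\left(\left(-1\right) 5 - 5\right) \left(-73 - 52\right) \left(-123\right) + \frac{1321}{1420}} = \sqrt{\left(-5 - 5\right) \left(-73 - 52\right) \left(-123\right) + \frac{1321}{1420}} = \sqrt{\left(-10\right) \left(-125\right) \left(-123\right) + \frac{1321}{1420}} = \sqrt{1250 \left(-123\right) + \frac{1321}{1420}} = \sqrt{-153750 + \frac{1321}{1420}} = \sqrt{- \frac{218323679}{1420}} = \frac{i \sqrt{77504906045}}{710}$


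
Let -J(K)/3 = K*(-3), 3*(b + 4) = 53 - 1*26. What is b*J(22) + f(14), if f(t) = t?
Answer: 1004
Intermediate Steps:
b = 5 (b = -4 + (53 - 1*26)/3 = -4 + (53 - 26)/3 = -4 + (1/3)*27 = -4 + 9 = 5)
J(K) = 9*K (J(K) = -3*K*(-3) = -(-9)*K = 9*K)
b*J(22) + f(14) = 5*(9*22) + 14 = 5*198 + 14 = 990 + 14 = 1004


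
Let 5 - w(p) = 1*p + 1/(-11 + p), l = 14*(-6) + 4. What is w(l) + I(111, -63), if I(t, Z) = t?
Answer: 17837/91 ≈ 196.01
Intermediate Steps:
l = -80 (l = -84 + 4 = -80)
w(p) = 5 - p - 1/(-11 + p) (w(p) = 5 - (1*p + 1/(-11 + p)) = 5 - (p + 1/(-11 + p)) = 5 + (-p - 1/(-11 + p)) = 5 - p - 1/(-11 + p))
w(l) + I(111, -63) = (-56 - 1*(-80)**2 + 16*(-80))/(-11 - 80) + 111 = (-56 - 1*6400 - 1280)/(-91) + 111 = -(-56 - 6400 - 1280)/91 + 111 = -1/91*(-7736) + 111 = 7736/91 + 111 = 17837/91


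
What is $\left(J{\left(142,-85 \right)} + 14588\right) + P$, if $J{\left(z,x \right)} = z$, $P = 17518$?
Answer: $32248$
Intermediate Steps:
$\left(J{\left(142,-85 \right)} + 14588\right) + P = \left(142 + 14588\right) + 17518 = 14730 + 17518 = 32248$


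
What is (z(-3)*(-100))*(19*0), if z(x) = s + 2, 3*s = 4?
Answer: 0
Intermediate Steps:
s = 4/3 (s = (⅓)*4 = 4/3 ≈ 1.3333)
z(x) = 10/3 (z(x) = 4/3 + 2 = 10/3)
(z(-3)*(-100))*(19*0) = ((10/3)*(-100))*(19*0) = -1000/3*0 = 0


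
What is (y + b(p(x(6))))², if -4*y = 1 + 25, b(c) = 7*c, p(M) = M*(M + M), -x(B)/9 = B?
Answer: 6664273225/4 ≈ 1.6661e+9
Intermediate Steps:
x(B) = -9*B
p(M) = 2*M² (p(M) = M*(2*M) = 2*M²)
y = -13/2 (y = -(1 + 25)/4 = -¼*26 = -13/2 ≈ -6.5000)
(y + b(p(x(6))))² = (-13/2 + 7*(2*(-9*6)²))² = (-13/2 + 7*(2*(-54)²))² = (-13/2 + 7*(2*2916))² = (-13/2 + 7*5832)² = (-13/2 + 40824)² = (81635/2)² = 6664273225/4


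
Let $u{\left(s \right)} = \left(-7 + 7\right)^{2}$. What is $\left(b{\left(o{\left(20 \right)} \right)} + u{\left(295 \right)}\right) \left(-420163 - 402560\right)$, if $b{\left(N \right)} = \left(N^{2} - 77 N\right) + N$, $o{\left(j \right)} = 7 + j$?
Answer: $1088462529$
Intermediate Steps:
$u{\left(s \right)} = 0$ ($u{\left(s \right)} = 0^{2} = 0$)
$b{\left(N \right)} = N^{2} - 76 N$
$\left(b{\left(o{\left(20 \right)} \right)} + u{\left(295 \right)}\right) \left(-420163 - 402560\right) = \left(\left(7 + 20\right) \left(-76 + \left(7 + 20\right)\right) + 0\right) \left(-420163 - 402560\right) = \left(27 \left(-76 + 27\right) + 0\right) \left(-822723\right) = \left(27 \left(-49\right) + 0\right) \left(-822723\right) = \left(-1323 + 0\right) \left(-822723\right) = \left(-1323\right) \left(-822723\right) = 1088462529$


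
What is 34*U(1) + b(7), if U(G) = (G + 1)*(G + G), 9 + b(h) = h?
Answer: 134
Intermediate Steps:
b(h) = -9 + h
U(G) = 2*G*(1 + G) (U(G) = (1 + G)*(2*G) = 2*G*(1 + G))
34*U(1) + b(7) = 34*(2*1*(1 + 1)) + (-9 + 7) = 34*(2*1*2) - 2 = 34*4 - 2 = 136 - 2 = 134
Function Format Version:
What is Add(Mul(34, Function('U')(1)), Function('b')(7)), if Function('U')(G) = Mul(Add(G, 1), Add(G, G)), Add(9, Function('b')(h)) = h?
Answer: 134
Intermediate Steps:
Function('b')(h) = Add(-9, h)
Function('U')(G) = Mul(2, G, Add(1, G)) (Function('U')(G) = Mul(Add(1, G), Mul(2, G)) = Mul(2, G, Add(1, G)))
Add(Mul(34, Function('U')(1)), Function('b')(7)) = Add(Mul(34, Mul(2, 1, Add(1, 1))), Add(-9, 7)) = Add(Mul(34, Mul(2, 1, 2)), -2) = Add(Mul(34, 4), -2) = Add(136, -2) = 134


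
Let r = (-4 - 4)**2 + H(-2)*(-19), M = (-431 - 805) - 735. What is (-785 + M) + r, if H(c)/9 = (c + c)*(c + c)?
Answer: -5428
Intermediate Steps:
H(c) = 36*c**2 (H(c) = 9*((c + c)*(c + c)) = 9*((2*c)*(2*c)) = 9*(4*c**2) = 36*c**2)
M = -1971 (M = -1236 - 735 = -1971)
r = -2672 (r = (-4 - 4)**2 + (36*(-2)**2)*(-19) = (-8)**2 + (36*4)*(-19) = 64 + 144*(-19) = 64 - 2736 = -2672)
(-785 + M) + r = (-785 - 1971) - 2672 = -2756 - 2672 = -5428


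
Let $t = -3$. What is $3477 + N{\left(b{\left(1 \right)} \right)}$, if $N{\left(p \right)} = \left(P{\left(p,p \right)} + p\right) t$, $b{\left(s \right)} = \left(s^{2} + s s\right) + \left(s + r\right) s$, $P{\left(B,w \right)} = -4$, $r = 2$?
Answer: $3474$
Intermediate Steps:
$b{\left(s \right)} = 2 s^{2} + s \left(2 + s\right)$ ($b{\left(s \right)} = \left(s^{2} + s s\right) + \left(s + 2\right) s = \left(s^{2} + s^{2}\right) + \left(2 + s\right) s = 2 s^{2} + s \left(2 + s\right)$)
$N{\left(p \right)} = 12 - 3 p$ ($N{\left(p \right)} = \left(-4 + p\right) \left(-3\right) = 12 - 3 p$)
$3477 + N{\left(b{\left(1 \right)} \right)} = 3477 + \left(12 - 3 \cdot 1 \left(2 + 3 \cdot 1\right)\right) = 3477 + \left(12 - 3 \cdot 1 \left(2 + 3\right)\right) = 3477 + \left(12 - 3 \cdot 1 \cdot 5\right) = 3477 + \left(12 - 15\right) = 3477 - 3 = 3474$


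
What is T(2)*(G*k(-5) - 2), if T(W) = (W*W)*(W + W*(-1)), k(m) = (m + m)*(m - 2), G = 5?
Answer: 0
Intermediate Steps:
k(m) = 2*m*(-2 + m) (k(m) = (2*m)*(-2 + m) = 2*m*(-2 + m))
T(W) = 0 (T(W) = W**2*(W - W) = W**2*0 = 0)
T(2)*(G*k(-5) - 2) = 0*(5*(2*(-5)*(-2 - 5)) - 2) = 0*(5*(2*(-5)*(-7)) - 2) = 0*(5*70 - 2) = 0*(350 - 2) = 0*348 = 0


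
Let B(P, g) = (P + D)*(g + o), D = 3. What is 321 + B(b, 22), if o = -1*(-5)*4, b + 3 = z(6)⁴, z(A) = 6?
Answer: 54753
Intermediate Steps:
b = 1293 (b = -3 + 6⁴ = -3 + 1296 = 1293)
o = 20 (o = 5*4 = 20)
B(P, g) = (3 + P)*(20 + g) (B(P, g) = (P + 3)*(g + 20) = (3 + P)*(20 + g))
321 + B(b, 22) = 321 + (60 + 3*22 + 20*1293 + 1293*22) = 321 + (60 + 66 + 25860 + 28446) = 321 + 54432 = 54753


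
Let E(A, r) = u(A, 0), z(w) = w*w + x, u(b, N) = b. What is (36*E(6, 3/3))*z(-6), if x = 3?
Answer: 8424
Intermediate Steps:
z(w) = 3 + w² (z(w) = w*w + 3 = w² + 3 = 3 + w²)
E(A, r) = A
(36*E(6, 3/3))*z(-6) = (36*6)*(3 + (-6)²) = 216*(3 + 36) = 216*39 = 8424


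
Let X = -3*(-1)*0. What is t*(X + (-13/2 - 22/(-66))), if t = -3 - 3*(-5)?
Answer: -74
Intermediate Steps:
t = 12 (t = -3 + 15 = 12)
X = 0 (X = 3*0 = 0)
t*(X + (-13/2 - 22/(-66))) = 12*(0 + (-13/2 - 22/(-66))) = 12*(0 + (-13*½ - 22*(-1/66))) = 12*(0 + (-13/2 + ⅓)) = 12*(0 - 37/6) = 12*(-37/6) = -74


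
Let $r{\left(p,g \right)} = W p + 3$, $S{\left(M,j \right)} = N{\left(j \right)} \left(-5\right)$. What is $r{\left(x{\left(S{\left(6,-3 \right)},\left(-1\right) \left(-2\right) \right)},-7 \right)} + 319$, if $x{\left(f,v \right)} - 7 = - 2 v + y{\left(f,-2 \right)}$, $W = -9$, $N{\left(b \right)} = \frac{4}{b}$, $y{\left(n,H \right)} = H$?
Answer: $313$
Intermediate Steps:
$S{\left(M,j \right)} = - \frac{20}{j}$ ($S{\left(M,j \right)} = \frac{4}{j} \left(-5\right) = - \frac{20}{j}$)
$x{\left(f,v \right)} = 5 - 2 v$ ($x{\left(f,v \right)} = 7 - \left(2 + 2 v\right) = 5 - 2 v$)
$r{\left(p,g \right)} = 3 - 9 p$ ($r{\left(p,g \right)} = - 9 p + 3 = 3 - 9 p$)
$r{\left(x{\left(S{\left(6,-3 \right)},\left(-1\right) \left(-2\right) \right)},-7 \right)} + 319 = \left(3 - 9 \left(5 - 2 \left(\left(-1\right) \left(-2\right)\right)\right)\right) + 319 = \left(3 - 9 \left(5 - 4\right)\right) + 319 = \left(3 - 9\right) + 319 = -6 + 319 = 313$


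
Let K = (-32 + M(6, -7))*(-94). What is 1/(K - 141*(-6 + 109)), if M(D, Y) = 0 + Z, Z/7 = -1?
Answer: -1/10857 ≈ -9.2107e-5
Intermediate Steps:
Z = -7 (Z = 7*(-1) = -7)
M(D, Y) = -7 (M(D, Y) = 0 - 7 = -7)
K = 3666 (K = (-32 - 7)*(-94) = -39*(-94) = 3666)
1/(K - 141*(-6 + 109)) = 1/(3666 - 141*(-6 + 109)) = 1/(3666 - 141*103) = 1/(3666 - 14523) = 1/(-10857) = -1/10857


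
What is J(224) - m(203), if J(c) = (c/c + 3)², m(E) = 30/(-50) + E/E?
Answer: 78/5 ≈ 15.600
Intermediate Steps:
m(E) = ⅖ (m(E) = 30*(-1/50) + 1 = -⅗ + 1 = ⅖)
J(c) = 16 (J(c) = (1 + 3)² = 4² = 16)
J(224) - m(203) = 16 - 1*⅖ = 16 - ⅖ = 78/5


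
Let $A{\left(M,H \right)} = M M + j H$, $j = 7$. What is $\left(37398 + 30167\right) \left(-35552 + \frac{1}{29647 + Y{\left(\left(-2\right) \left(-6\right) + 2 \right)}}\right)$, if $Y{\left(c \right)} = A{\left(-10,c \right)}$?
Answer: $- \frac{14337961069207}{5969} \approx -2.4021 \cdot 10^{9}$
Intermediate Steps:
$A{\left(M,H \right)} = M^{2} + 7 H$ ($A{\left(M,H \right)} = M M + 7 H = M^{2} + 7 H$)
$Y{\left(c \right)} = 100 + 7 c$ ($Y{\left(c \right)} = \left(-10\right)^{2} + 7 c = 100 + 7 c$)
$\left(37398 + 30167\right) \left(-35552 + \frac{1}{29647 + Y{\left(\left(-2\right) \left(-6\right) + 2 \right)}}\right) = \left(37398 + 30167\right) \left(-35552 + \frac{1}{29647 + \left(100 + 7 \left(\left(-2\right) \left(-6\right) + 2\right)\right)}\right) = 67565 \left(-35552 + \frac{1}{29647 + \left(100 + 7 \left(12 + 2\right)\right)}\right) = 67565 \left(-35552 + \frac{1}{29647 + \left(100 + 7 \cdot 14\right)}\right) = 67565 \left(-35552 + \frac{1}{29647 + \left(100 + 98\right)}\right) = 67565 \left(-35552 + \frac{1}{29647 + 198}\right) = 67565 \left(-35552 + \frac{1}{29845}\right) = 67565 \left(- \frac{1061049439}{29845}\right) = - \frac{14337961069207}{5969}$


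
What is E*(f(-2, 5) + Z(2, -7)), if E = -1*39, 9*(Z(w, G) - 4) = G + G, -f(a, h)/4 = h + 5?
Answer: 4394/3 ≈ 1464.7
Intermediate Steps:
f(a, h) = -20 - 4*h (f(a, h) = -4*(h + 5) = -4*(5 + h) = -20 - 4*h)
Z(w, G) = 4 + 2*G/9 (Z(w, G) = 4 + (G + G)/9 = 4 + (2*G)/9 = 4 + 2*G/9)
E = -39
E*(f(-2, 5) + Z(2, -7)) = -39*((-20 - 4*5) + (4 + (2/9)*(-7))) = -39*((-20 - 20) + (4 - 14/9)) = -39*(-40 + 22/9) = -39*(-338/9) = 4394/3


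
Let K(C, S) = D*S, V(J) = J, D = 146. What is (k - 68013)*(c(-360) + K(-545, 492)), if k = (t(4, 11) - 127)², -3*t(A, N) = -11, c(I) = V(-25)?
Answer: -34123907119/9 ≈ -3.7915e+9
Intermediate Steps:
c(I) = -25
t(A, N) = 11/3 (t(A, N) = -⅓*(-11) = 11/3)
K(C, S) = 146*S
k = 136900/9 (k = (11/3 - 127)² = (-370/3)² = 136900/9 ≈ 15211.)
(k - 68013)*(c(-360) + K(-545, 492)) = (136900/9 - 68013)*(-25 + 146*492) = -475217*(-25 + 71832)/9 = -475217/9*71807 = -34123907119/9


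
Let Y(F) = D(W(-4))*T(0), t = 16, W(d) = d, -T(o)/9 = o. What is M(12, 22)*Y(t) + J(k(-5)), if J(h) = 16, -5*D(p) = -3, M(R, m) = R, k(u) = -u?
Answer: 16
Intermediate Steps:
T(o) = -9*o
D(p) = 3/5 (D(p) = -1/5*(-3) = 3/5)
Y(F) = 0 (Y(F) = 3*(-9*0)/5 = (3/5)*0 = 0)
M(12, 22)*Y(t) + J(k(-5)) = 12*0 + 16 = 0 + 16 = 16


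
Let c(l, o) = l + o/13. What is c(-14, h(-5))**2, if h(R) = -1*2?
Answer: 33856/169 ≈ 200.33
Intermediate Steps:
h(R) = -2
c(l, o) = l + o/13 (c(l, o) = l + o*(1/13) = l + o/13)
c(-14, h(-5))**2 = (-14 + (1/13)*(-2))**2 = (-14 - 2/13)**2 = (-184/13)**2 = 33856/169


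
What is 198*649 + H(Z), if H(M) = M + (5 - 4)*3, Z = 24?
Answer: 128529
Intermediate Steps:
H(M) = 3 + M (H(M) = M + 1*3 = M + 3 = 3 + M)
198*649 + H(Z) = 198*649 + (3 + 24) = 128502 + 27 = 128529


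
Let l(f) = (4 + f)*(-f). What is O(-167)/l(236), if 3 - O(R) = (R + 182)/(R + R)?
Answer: -339/6305920 ≈ -5.3759e-5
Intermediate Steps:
l(f) = -f*(4 + f)
O(R) = 3 - (182 + R)/(2*R) (O(R) = 3 - (R + 182)/(R + R) = 3 - (182 + R)/(2*R))
O(-167)/l(236) = (5/2 - 91/(-167))/((-1*236*(4 + 236))) = (5/2 - 91*(-1/167))/((-1*236*240)) = (5/2 + 91/167)/(-56640) = (1017/334)*(-1/56640) = -339/6305920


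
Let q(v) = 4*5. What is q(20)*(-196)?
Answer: -3920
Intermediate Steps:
q(v) = 20
q(20)*(-196) = 20*(-196) = -3920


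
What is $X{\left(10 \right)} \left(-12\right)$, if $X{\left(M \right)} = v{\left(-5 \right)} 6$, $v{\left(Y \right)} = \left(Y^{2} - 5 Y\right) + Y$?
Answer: $-3240$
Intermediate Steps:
$v{\left(Y \right)} = Y^{2} - 4 Y$
$X{\left(M \right)} = 270$ ($X{\left(M \right)} = - 5 \left(-4 - 5\right) 6 = \left(-5\right) \left(-9\right) 6 = 45 \cdot 6 = 270$)
$X{\left(10 \right)} \left(-12\right) = 270 \left(-12\right) = -3240$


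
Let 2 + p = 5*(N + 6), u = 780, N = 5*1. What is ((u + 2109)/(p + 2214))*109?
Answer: 314901/2267 ≈ 138.91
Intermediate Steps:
N = 5
p = 53 (p = -2 + 5*(5 + 6) = -2 + 5*11 = -2 + 55 = 53)
((u + 2109)/(p + 2214))*109 = ((780 + 2109)/(53 + 2214))*109 = (2889/2267)*109 = 314901/2267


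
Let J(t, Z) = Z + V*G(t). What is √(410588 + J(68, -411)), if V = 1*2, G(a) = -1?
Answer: 15*√1823 ≈ 640.45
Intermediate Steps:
V = 2
J(t, Z) = -2 + Z (J(t, Z) = Z + 2*(-1) = Z - 2 = -2 + Z)
√(410588 + J(68, -411)) = √(410588 + (-2 - 411)) = √(410588 - 413) = √410175 = 15*√1823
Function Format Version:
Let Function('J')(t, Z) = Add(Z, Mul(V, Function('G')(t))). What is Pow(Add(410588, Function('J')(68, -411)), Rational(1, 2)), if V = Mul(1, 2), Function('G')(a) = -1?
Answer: Mul(15, Pow(1823, Rational(1, 2))) ≈ 640.45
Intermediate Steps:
V = 2
Function('J')(t, Z) = Add(-2, Z) (Function('J')(t, Z) = Add(Z, Mul(2, -1)) = Add(Z, -2) = Add(-2, Z))
Pow(Add(410588, Function('J')(68, -411)), Rational(1, 2)) = Pow(Add(410588, Add(-2, -411)), Rational(1, 2)) = Pow(Add(410588, -413), Rational(1, 2)) = Pow(410175, Rational(1, 2)) = Mul(15, Pow(1823, Rational(1, 2)))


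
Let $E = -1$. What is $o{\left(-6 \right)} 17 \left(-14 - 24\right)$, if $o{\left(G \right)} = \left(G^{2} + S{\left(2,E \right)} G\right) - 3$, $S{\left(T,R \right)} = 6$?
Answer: $1938$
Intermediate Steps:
$o{\left(G \right)} = -3 + G^{2} + 6 G$ ($o{\left(G \right)} = \left(G^{2} + 6 G\right) - 3 = -3 + G^{2} + 6 G$)
$o{\left(-6 \right)} 17 \left(-14 - 24\right) = \left(-3 + \left(-6\right)^{2} + 6 \left(-6\right)\right) 17 \left(-14 - 24\right) = \left(-3 + 36 - 36\right) 17 \left(-14 - 24\right) = \left(-3\right) 17 \left(-38\right) = \left(-51\right) \left(-38\right) = 1938$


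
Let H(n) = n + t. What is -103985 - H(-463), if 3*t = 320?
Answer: -310886/3 ≈ -1.0363e+5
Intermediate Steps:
t = 320/3 (t = (⅓)*320 = 320/3 ≈ 106.67)
H(n) = 320/3 + n (H(n) = n + 320/3 = 320/3 + n)
-103985 - H(-463) = -103985 - (320/3 - 463) = -103985 - 1*(-1069/3) = -103985 + 1069/3 = -310886/3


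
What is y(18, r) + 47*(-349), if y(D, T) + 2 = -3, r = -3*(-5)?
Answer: -16408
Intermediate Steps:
r = 15
y(D, T) = -5 (y(D, T) = -2 - 3 = -5)
y(18, r) + 47*(-349) = -5 + 47*(-349) = -5 - 16403 = -16408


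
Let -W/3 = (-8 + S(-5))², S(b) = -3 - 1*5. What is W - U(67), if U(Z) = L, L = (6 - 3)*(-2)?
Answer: -762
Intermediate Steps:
S(b) = -8 (S(b) = -3 - 5 = -8)
W = -768 (W = -3*(-8 - 8)² = -3*(-16)² = -3*256 = -768)
L = -6 (L = 3*(-2) = -6)
U(Z) = -6
W - U(67) = -768 - 1*(-6) = -768 + 6 = -762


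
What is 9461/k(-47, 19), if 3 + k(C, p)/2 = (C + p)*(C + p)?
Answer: 9461/1562 ≈ 6.0570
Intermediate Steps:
k(C, p) = -6 + 2*(C + p)² (k(C, p) = -6 + 2*((C + p)*(C + p)) = -6 + 2*(C + p)²)
9461/k(-47, 19) = 9461/(-6 + 2*(-47 + 19)²) = 9461/(-6 + 2*(-28)²) = 9461/(-6 + 2*784) = 9461/(-6 + 1568) = 9461/1562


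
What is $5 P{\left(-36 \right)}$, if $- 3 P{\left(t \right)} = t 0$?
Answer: $0$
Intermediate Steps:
$P{\left(t \right)} = 0$ ($P{\left(t \right)} = - \frac{t 0}{3} = \left(- \frac{1}{3}\right) 0 = 0$)
$5 P{\left(-36 \right)} = 5 \cdot 0 = 0$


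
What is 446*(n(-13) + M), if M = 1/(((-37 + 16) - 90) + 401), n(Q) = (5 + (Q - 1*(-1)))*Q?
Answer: 5885193/145 ≈ 40588.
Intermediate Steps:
n(Q) = Q*(6 + Q) (n(Q) = (5 + (Q + 1))*Q = (5 + (1 + Q))*Q = (6 + Q)*Q = Q*(6 + Q))
M = 1/290 (M = 1/((-21 - 90) + 401) = 1/(-111 + 401) = 1/290 ≈ 0.0034483)
446*(n(-13) + M) = 446*(-13*(6 - 13) + 1/290) = 446*(-13*(-7) + 1/290) = 446*(91 + 1/290) = 446*(26391/290) = 5885193/145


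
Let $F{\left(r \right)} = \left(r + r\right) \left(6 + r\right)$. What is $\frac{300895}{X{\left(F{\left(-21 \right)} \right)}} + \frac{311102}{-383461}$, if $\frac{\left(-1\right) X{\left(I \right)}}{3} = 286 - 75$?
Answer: $- \frac{115578425161}{242730813} \approx -476.16$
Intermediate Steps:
$F{\left(r \right)} = 2 r \left(6 + r\right)$
$X{\left(I \right)} = -633$ ($X{\left(I \right)} = - 3 \left(286 - 75\right) = \left(-3\right) 211 = -633$)
$\frac{300895}{X{\left(F{\left(-21 \right)} \right)}} + \frac{311102}{-383461} = \frac{300895}{-633} + \frac{311102}{-383461} = 300895 \left(- \frac{1}{633}\right) + 311102 \left(- \frac{1}{383461}\right) = - \frac{300895}{633} - \frac{311102}{383461} = - \frac{115578425161}{242730813}$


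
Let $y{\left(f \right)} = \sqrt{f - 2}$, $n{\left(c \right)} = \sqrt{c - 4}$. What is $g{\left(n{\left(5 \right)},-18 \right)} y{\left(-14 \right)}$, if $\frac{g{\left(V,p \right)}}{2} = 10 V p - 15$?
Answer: $- 1560 i \approx - 1560.0 i$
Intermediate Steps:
$n{\left(c \right)} = \sqrt{-4 + c}$
$y{\left(f \right)} = \sqrt{-2 + f}$
$g{\left(V,p \right)} = -30 + 20 V p$ ($g{\left(V,p \right)} = 2 \left(10 V p - 15\right) = 2 \left(-15 + 10 V p\right) = -30 + 20 V p$)
$g{\left(n{\left(5 \right)},-18 \right)} y{\left(-14 \right)} = \left(-30 + 20 \sqrt{-4 + 5} \left(-18\right)\right) \sqrt{-2 - 14} = \left(-30 + 20 \sqrt{1} \left(-18\right)\right) \sqrt{-16} = \left(-30 + 20 \cdot 1 \left(-18\right)\right) 4 i = \left(-30 - 360\right) 4 i = - 390 \cdot 4 i = - 1560 i$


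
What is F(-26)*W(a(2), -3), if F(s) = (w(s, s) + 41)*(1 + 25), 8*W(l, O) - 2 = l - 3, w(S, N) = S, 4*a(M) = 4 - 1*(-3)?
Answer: 585/16 ≈ 36.563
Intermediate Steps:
a(M) = 7/4 (a(M) = (4 - 1*(-3))/4 = (4 + 3)/4 = (¼)*7 = 7/4)
W(l, O) = -⅛ + l/8 (W(l, O) = ¼ + (l - 3)/8 = ¼ + (-3 + l)/8 = ¼ + (-3/8 + l/8) = -⅛ + l/8)
F(s) = 1066 + 26*s (F(s) = (s + 41)*(1 + 25) = (41 + s)*26 = 1066 + 26*s)
F(-26)*W(a(2), -3) = (1066 + 26*(-26))*(-⅛ + (⅛)*(7/4)) = (1066 - 676)*(-⅛ + 7/32) = 390*(3/32) = 585/16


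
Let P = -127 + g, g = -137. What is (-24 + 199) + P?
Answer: -89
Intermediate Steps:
P = -264 (P = -127 - 137 = -264)
(-24 + 199) + P = (-24 + 199) - 264 = 175 - 264 = -89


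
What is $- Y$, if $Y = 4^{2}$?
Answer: $-16$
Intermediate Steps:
$Y = 16$
$- Y = \left(-1\right) 16 = -16$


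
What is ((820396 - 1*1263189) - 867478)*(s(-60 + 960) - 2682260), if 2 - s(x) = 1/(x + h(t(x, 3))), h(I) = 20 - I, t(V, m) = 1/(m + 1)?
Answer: 12929789849027406/3679 ≈ 3.5145e+12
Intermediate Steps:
t(V, m) = 1/(1 + m)
s(x) = 2 - 1/(79/4 + x) (s(x) = 2 - 1/(x + (20 - 1/(1 + 3))) = 2 - 1/(x + (20 - 1/4)) = 2 - 1/(x + (20 - 1*¼)) = 2 - 1/(x + (20 - ¼)) = 2 - 1/(x + 79/4) = 2 - 1/(79/4 + x))
((820396 - 1*1263189) - 867478)*(s(-60 + 960) - 2682260) = ((820396 - 1*1263189) - 867478)*(2*(77 + 4*(-60 + 960))/(79 + 4*(-60 + 960)) - 2682260) = ((820396 - 1263189) - 867478)*(2*(77 + 4*900)/(79 + 4*900) - 2682260) = (-442793 - 867478)*(2*(77 + 3600)/(79 + 3600) - 2682260) = -1310271*(2*3677/3679 - 2682260) = -1310271*(2*(1/3679)*3677 - 2682260) = -1310271*(7354/3679 - 2682260) = -1310271*(-9868027186/3679) = 12929789849027406/3679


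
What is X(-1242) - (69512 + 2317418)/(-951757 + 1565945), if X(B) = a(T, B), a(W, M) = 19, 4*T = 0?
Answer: 4641321/307094 ≈ 15.114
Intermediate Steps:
T = 0 (T = (¼)*0 = 0)
X(B) = 19
X(-1242) - (69512 + 2317418)/(-951757 + 1565945) = 19 - (69512 + 2317418)/(-951757 + 1565945) = 19 - 2386930/614188 = 19 - 1*1193465/307094 = 19 - 1193465/307094 = 4641321/307094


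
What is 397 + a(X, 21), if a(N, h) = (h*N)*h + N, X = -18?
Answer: -7559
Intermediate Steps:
a(N, h) = N + N*h² (a(N, h) = (N*h)*h + N = N*h² + N = N + N*h²)
397 + a(X, 21) = 397 - 18*(1 + 21²) = 397 - 18*(1 + 441) = 397 - 18*442 = 397 - 7956 = -7559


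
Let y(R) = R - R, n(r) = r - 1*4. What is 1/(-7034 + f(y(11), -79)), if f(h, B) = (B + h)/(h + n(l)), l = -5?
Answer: -9/63227 ≈ -0.00014234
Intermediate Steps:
n(r) = -4 + r (n(r) = r - 4 = -4 + r)
y(R) = 0
f(h, B) = (B + h)/(-9 + h) (f(h, B) = (B + h)/(h + (-4 - 5)) = (B + h)/(h - 9) = (B + h)/(-9 + h))
1/(-7034 + f(y(11), -79)) = 1/(-7034 + (-79 + 0)/(-9 + 0)) = 1/(-7034 - 79/(-9)) = 1/(-7034 - 1/9*(-79)) = 1/(-7034 + 79/9) = 1/(-63227/9) = -9/63227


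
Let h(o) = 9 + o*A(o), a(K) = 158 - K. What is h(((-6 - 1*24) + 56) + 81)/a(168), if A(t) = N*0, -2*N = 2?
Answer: -9/10 ≈ -0.90000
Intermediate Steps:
N = -1 (N = -½*2 = -1)
A(t) = 0 (A(t) = -1*0 = 0)
h(o) = 9 (h(o) = 9 + o*0 = 9 + 0 = 9)
h(((-6 - 1*24) + 56) + 81)/a(168) = 9/(158 - 1*168) = 9/(158 - 168) = 9/(-10) = 9*(-⅒) = -9/10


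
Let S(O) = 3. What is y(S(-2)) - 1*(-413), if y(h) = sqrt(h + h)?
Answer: 413 + sqrt(6) ≈ 415.45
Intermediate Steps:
y(h) = sqrt(2)*sqrt(h) (y(h) = sqrt(2*h) = sqrt(2)*sqrt(h))
y(S(-2)) - 1*(-413) = sqrt(2)*sqrt(3) - 1*(-413) = sqrt(6) + 413 = 413 + sqrt(6)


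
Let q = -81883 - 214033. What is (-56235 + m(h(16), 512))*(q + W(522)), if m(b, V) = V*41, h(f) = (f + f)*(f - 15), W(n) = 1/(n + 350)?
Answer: 9094059701493/872 ≈ 1.0429e+10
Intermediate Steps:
W(n) = 1/(350 + n)
h(f) = 2*f*(-15 + f) (h(f) = (2*f)*(-15 + f) = 2*f*(-15 + f))
m(b, V) = 41*V
q = -295916
(-56235 + m(h(16), 512))*(q + W(522)) = (-56235 + 41*512)*(-295916 + 1/(350 + 522)) = (-56235 + 20992)*(-295916 + 1/872) = -35243*(-295916 + 1/872) = -35243*(-258038751/872) = 9094059701493/872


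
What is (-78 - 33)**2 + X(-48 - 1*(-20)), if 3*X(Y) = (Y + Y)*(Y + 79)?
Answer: 11369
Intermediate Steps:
X(Y) = 2*Y*(79 + Y)/3 (X(Y) = ((Y + Y)*(Y + 79))/3 = ((2*Y)*(79 + Y))/3 = (2*Y*(79 + Y))/3 = 2*Y*(79 + Y)/3)
(-78 - 33)**2 + X(-48 - 1*(-20)) = (-78 - 33)**2 + 2*(-48 - 1*(-20))*(79 + (-48 - 1*(-20)))/3 = (-111)**2 + 2*(-48 + 20)*(79 + (-48 + 20))/3 = 12321 + (2/3)*(-28)*(79 - 28) = 12321 + (2/3)*(-28)*51 = 12321 - 952 = 11369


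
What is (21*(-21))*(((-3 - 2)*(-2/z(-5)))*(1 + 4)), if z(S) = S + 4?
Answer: 22050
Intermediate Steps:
z(S) = 4 + S
(21*(-21))*(((-3 - 2)*(-2/z(-5)))*(1 + 4)) = (21*(-21))*(((-3 - 2)*(-2/(4 - 5)))*(1 + 4)) = -441*(-(-10)/(-1))*5 = -441*(-(-10)*(-1))*5 = -441*(-5*2)*5 = -(-4410)*5 = -441*(-50) = 22050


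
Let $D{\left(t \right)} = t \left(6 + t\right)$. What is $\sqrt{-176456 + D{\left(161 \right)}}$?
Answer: $i \sqrt{149569} \approx 386.74 i$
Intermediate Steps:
$\sqrt{-176456 + D{\left(161 \right)}} = \sqrt{-176456 + 161 \left(6 + 161\right)} = \sqrt{-176456 + 161 \cdot 167} = \sqrt{-176456 + 26887} = \sqrt{-149569} = i \sqrt{149569}$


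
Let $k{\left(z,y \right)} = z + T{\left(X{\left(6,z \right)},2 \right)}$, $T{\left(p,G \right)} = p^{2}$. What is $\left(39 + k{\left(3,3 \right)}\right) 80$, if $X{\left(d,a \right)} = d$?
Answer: $6240$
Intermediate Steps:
$k{\left(z,y \right)} = 36 + z$ ($k{\left(z,y \right)} = z + 6^{2} = z + 36 = 36 + z$)
$\left(39 + k{\left(3,3 \right)}\right) 80 = \left(39 + \left(36 + 3\right)\right) 80 = \left(39 + 39\right) 80 = 78 \cdot 80 = 6240$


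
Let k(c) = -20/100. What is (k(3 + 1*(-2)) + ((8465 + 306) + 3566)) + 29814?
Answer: 210754/5 ≈ 42151.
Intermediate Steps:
k(c) = -1/5 (k(c) = -20*1/100 = -1/5)
(k(3 + 1*(-2)) + ((8465 + 306) + 3566)) + 29814 = (-1/5 + ((8465 + 306) + 3566)) + 29814 = (-1/5 + (8771 + 3566)) + 29814 = (-1/5 + 12337) + 29814 = 61684/5 + 29814 = 210754/5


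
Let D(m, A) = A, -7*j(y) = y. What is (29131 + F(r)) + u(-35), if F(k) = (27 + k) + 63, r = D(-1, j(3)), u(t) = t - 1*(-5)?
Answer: 204334/7 ≈ 29191.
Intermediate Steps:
u(t) = 5 + t (u(t) = t + 5 = 5 + t)
j(y) = -y/7
r = -3/7 (r = -⅐*3 = -3/7 ≈ -0.42857)
F(k) = 90 + k
(29131 + F(r)) + u(-35) = (29131 + (90 - 3/7)) + (5 - 35) = (29131 + 627/7) - 30 = 204544/7 - 30 = 204334/7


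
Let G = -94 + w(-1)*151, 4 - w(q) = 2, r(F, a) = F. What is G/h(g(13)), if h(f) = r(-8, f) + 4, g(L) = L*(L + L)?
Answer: -52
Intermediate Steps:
g(L) = 2*L**2 (g(L) = L*(2*L) = 2*L**2)
w(q) = 2 (w(q) = 4 - 1*2 = 4 - 2 = 2)
h(f) = -4 (h(f) = -8 + 4 = -4)
G = 208 (G = -94 + 2*151 = -94 + 302 = 208)
G/h(g(13)) = 208/(-4) = 208*(-1/4) = -52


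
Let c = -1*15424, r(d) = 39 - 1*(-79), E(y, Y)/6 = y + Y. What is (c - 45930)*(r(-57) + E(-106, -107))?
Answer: 71170640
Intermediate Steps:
E(y, Y) = 6*Y + 6*y (E(y, Y) = 6*(y + Y) = 6*(Y + y) = 6*Y + 6*y)
r(d) = 118 (r(d) = 39 + 79 = 118)
c = -15424
(c - 45930)*(r(-57) + E(-106, -107)) = (-15424 - 45930)*(118 + (6*(-107) + 6*(-106))) = -61354*(118 + (-642 - 636)) = -61354*(118 - 1278) = -61354*(-1160) = 71170640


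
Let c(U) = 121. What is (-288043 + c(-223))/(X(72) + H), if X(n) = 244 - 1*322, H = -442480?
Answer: 143961/221279 ≈ 0.65059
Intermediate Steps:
X(n) = -78 (X(n) = 244 - 322 = -78)
(-288043 + c(-223))/(X(72) + H) = (-288043 + 121)/(-78 - 442480) = -287922/(-442558) = -287922*(-1/442558) = 143961/221279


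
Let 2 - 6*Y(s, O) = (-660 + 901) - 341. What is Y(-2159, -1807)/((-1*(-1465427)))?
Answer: 17/1465427 ≈ 1.1601e-5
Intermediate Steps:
Y(s, O) = 17 (Y(s, O) = ⅓ - ((-660 + 901) - 341)/6 = ⅓ - (241 - 341)/6 = ⅓ - ⅙*(-100) = ⅓ + 50/3 = 17)
Y(-2159, -1807)/((-1*(-1465427))) = 17/((-1*(-1465427))) = 17/1465427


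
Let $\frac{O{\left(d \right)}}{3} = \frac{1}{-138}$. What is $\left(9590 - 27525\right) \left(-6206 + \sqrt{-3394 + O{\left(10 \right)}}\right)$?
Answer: $111304610 - \frac{89675 i \sqrt{287270}}{46} \approx 1.113 \cdot 10^{8} - 1.0449 \cdot 10^{6} i$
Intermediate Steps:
$O{\left(d \right)} = - \frac{1}{46}$ ($O{\left(d \right)} = \frac{3}{-138} = 3 \left(- \frac{1}{138}\right) = - \frac{1}{46}$)
$\left(9590 - 27525\right) \left(-6206 + \sqrt{-3394 + O{\left(10 \right)}}\right) = \left(9590 - 27525\right) \left(-6206 + \sqrt{-3394 - \frac{1}{46}}\right) = - 17935 \left(-6206 + \sqrt{- \frac{156125}{46}}\right) = - 17935 \left(-6206 + \frac{5 i \sqrt{287270}}{46}\right) = 111304610 - \frac{89675 i \sqrt{287270}}{46}$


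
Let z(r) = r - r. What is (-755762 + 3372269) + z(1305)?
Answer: 2616507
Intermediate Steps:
z(r) = 0
(-755762 + 3372269) + z(1305) = (-755762 + 3372269) + 0 = 2616507 + 0 = 2616507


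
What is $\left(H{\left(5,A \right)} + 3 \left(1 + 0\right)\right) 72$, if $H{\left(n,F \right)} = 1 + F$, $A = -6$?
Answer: $-144$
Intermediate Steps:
$\left(H{\left(5,A \right)} + 3 \left(1 + 0\right)\right) 72 = \left(\left(1 - 6\right) + 3 \left(1 + 0\right)\right) 72 = \left(-5 + 3 \cdot 1\right) 72 = \left(-5 + 3\right) 72 = \left(-2\right) 72 = -144$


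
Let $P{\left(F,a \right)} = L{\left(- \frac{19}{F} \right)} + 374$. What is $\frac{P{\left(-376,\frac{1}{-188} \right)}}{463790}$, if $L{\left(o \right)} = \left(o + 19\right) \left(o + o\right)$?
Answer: $\frac{26573409}{32784387520} \approx 0.00081055$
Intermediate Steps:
$L{\left(o \right)} = 2 o \left(19 + o\right)$ ($L{\left(o \right)} = \left(19 + o\right) 2 o = 2 o \left(19 + o\right)$)
$P{\left(F,a \right)} = 374 - \frac{38 \left(19 - \frac{19}{F}\right)}{F}$ ($P{\left(F,a \right)} = 2 \left(- \frac{19}{F}\right) \left(19 - \frac{19}{F}\right) + 374 = - \frac{38 \left(19 - \frac{19}{F}\right)}{F} + 374 = 374 - \frac{38 \left(19 - \frac{19}{F}\right)}{F}$)
$\frac{P{\left(-376,\frac{1}{-188} \right)}}{463790} = \frac{374 - \frac{722}{-376} + \frac{722}{141376}}{463790} = \left(374 - - \frac{361}{188} + 722 \cdot \frac{1}{141376}\right) \frac{1}{463790} = \left(374 + \frac{361}{188} + \frac{361}{70688}\right) \frac{1}{463790} = \frac{26573409}{70688} \cdot \frac{1}{463790} = \frac{26573409}{32784387520}$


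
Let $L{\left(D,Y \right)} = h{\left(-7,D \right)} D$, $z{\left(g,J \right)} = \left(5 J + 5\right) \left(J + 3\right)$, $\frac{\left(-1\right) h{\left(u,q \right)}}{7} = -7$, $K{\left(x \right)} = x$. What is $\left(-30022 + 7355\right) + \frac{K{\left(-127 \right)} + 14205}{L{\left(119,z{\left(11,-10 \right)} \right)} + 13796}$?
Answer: $- \frac{444871131}{19627} \approx -22666.0$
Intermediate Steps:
$h{\left(u,q \right)} = 49$ ($h{\left(u,q \right)} = \left(-7\right) \left(-7\right) = 49$)
$z{\left(g,J \right)} = \left(3 + J\right) \left(5 + 5 J\right)$ ($z{\left(g,J \right)} = \left(5 + 5 J\right) \left(3 + J\right) = \left(3 + J\right) \left(5 + 5 J\right)$)
$L{\left(D,Y \right)} = 49 D$
$\left(-30022 + 7355\right) + \frac{K{\left(-127 \right)} + 14205}{L{\left(119,z{\left(11,-10 \right)} \right)} + 13796} = \left(-30022 + 7355\right) + \frac{-127 + 14205}{49 \cdot 119 + 13796} = -22667 + \frac{14078}{5831 + 13796} = -22667 + \frac{14078}{19627} = - \frac{444871131}{19627}$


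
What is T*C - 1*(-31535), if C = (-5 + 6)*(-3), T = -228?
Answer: 32219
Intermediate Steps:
C = -3 (C = 1*(-3) = -3)
T*C - 1*(-31535) = -228*(-3) - 1*(-31535) = 684 + 31535 = 32219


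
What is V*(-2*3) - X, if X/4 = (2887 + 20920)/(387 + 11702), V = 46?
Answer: -490256/1727 ≈ -283.88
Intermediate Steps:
X = 13604/1727 (X = 4*((2887 + 20920)/(387 + 11702)) = 4*(23807/12089) = 4*(23807*(1/12089)) = 4*(3401/1727) = 13604/1727 ≈ 7.8772)
V*(-2*3) - X = 46*(-2*3) - 1*13604/1727 = 46*(-6) - 13604/1727 = -276 - 13604/1727 = -490256/1727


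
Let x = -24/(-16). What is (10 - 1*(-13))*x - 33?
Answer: 3/2 ≈ 1.5000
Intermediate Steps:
x = 3/2 (x = -24*(-1/16) = 3/2 ≈ 1.5000)
(10 - 1*(-13))*x - 33 = (10 - 1*(-13))*(3/2) - 33 = (10 + 13)*(3/2) - 33 = 23*(3/2) - 33 = 69/2 - 33 = 3/2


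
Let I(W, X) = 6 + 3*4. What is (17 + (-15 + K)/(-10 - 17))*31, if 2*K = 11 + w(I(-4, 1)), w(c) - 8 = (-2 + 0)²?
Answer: 28675/54 ≈ 531.02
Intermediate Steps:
I(W, X) = 18 (I(W, X) = 6 + 12 = 18)
w(c) = 12 (w(c) = 8 + (-2 + 0)² = 8 + (-2)² = 8 + 4 = 12)
K = 23/2 (K = (11 + 12)/2 = (½)*23 = 23/2 ≈ 11.500)
(17 + (-15 + K)/(-10 - 17))*31 = (17 + (-15 + 23/2)/(-10 - 17))*31 = (17 - 7/2/(-27))*31 = (17 - 7/2*(-1/27))*31 = (17 + 7/54)*31 = (925/54)*31 = 28675/54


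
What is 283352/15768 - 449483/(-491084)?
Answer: 18279635189/967926564 ≈ 18.885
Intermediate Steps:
283352/15768 - 449483/(-491084) = 283352*(1/15768) - 449483*(-1/491084) = 35419/1971 + 449483/491084 = 18279635189/967926564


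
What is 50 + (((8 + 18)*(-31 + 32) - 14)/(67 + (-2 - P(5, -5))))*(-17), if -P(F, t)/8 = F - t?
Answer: 7046/145 ≈ 48.593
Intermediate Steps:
P(F, t) = -8*F + 8*t (P(F, t) = -8*(F - t) = -8*F + 8*t)
50 + (((8 + 18)*(-31 + 32) - 14)/(67 + (-2 - P(5, -5))))*(-17) = 50 + (((8 + 18)*(-31 + 32) - 14)/(67 + (-2 - (-8*5 + 8*(-5)))))*(-17) = 50 + ((26*1 - 14)/(67 + (-2 - (-40 - 40))))*(-17) = 50 + ((26 - 14)/(67 + (-2 - 1*(-80))))*(-17) = 50 + (12/(67 + (-2 + 80)))*(-17) = 50 + (12/(67 + 78))*(-17) = 50 + (12/145)*(-17) = 50 - 204/145 = 7046/145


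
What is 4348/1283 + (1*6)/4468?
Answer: 9717281/2866222 ≈ 3.3903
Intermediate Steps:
4348/1283 + (1*6)/4468 = 4348*(1/1283) + 6*(1/4468) = 4348/1283 + 3/2234 = 9717281/2866222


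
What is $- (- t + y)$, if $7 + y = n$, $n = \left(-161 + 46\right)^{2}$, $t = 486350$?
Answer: $473132$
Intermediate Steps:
$n = 13225$ ($n = \left(-115\right)^{2} = 13225$)
$y = 13218$ ($y = -7 + 13225 = 13218$)
$- (- t + y) = - (\left(-1\right) 486350 + 13218) = - (-486350 + 13218) = \left(-1\right) \left(-473132\right) = 473132$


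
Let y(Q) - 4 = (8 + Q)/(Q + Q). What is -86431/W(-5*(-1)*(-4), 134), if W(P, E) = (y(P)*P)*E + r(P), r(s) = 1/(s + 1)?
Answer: 1642189/218957 ≈ 7.5001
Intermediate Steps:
r(s) = 1/(1 + s)
y(Q) = 4 + (8 + Q)/(2*Q) (y(Q) = 4 + (8 + Q)/(Q + Q) = 4 + (8 + Q)/((2*Q)) = 4 + (8 + Q)*(1/(2*Q)) = 4 + (8 + Q)/(2*Q))
W(P, E) = 1/(1 + P) + E*P*(9/2 + 4/P) (W(P, E) = ((9/2 + 4/P)*P)*E + 1/(1 + P) = (P*(9/2 + 4/P))*E + 1/(1 + P) = E*P*(9/2 + 4/P) + 1/(1 + P) = 1/(1 + P) + E*P*(9/2 + 4/P))
-86431/W(-5*(-1)*(-4), 134) = -86431*2*(1 - 5*(-1)*(-4))/(2 + 134*(1 - 5*(-1)*(-4))*(8 + 9*(-5*(-1)*(-4)))) = -86431*2*(1 + 5*(-4))/(2 + 134*(1 + 5*(-4))*(8 + 9*(5*(-4)))) = -86431*2*(1 - 20)/(2 + 134*(1 - 20)*(8 + 9*(-20))) = -86431*(-38/(2 + 134*(-19)*(8 - 180))) = -86431*(-38/(2 + 134*(-19)*(-172))) = -86431*(-38/(2 + 437912)) = -86431/((1/2)*(-1/19)*437914) = -86431/(-218957/19) = -86431*(-19/218957) = 1642189/218957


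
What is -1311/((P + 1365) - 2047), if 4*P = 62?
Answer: 2622/1333 ≈ 1.9670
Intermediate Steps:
P = 31/2 (P = (1/4)*62 = 31/2 ≈ 15.500)
-1311/((P + 1365) - 2047) = -1311/((31/2 + 1365) - 2047) = -1311/(2761/2 - 2047) = -1311/(-1333/2) = -1311*(-2/1333) = 2622/1333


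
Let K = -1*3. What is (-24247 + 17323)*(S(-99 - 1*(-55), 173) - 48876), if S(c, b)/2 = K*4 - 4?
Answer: 338638992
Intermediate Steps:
K = -3
S(c, b) = -32 (S(c, b) = 2*(-3*4 - 4) = 2*(-12 - 4) = 2*(-16) = -32)
(-24247 + 17323)*(S(-99 - 1*(-55), 173) - 48876) = (-24247 + 17323)*(-32 - 48876) = -6924*(-48908) = 338638992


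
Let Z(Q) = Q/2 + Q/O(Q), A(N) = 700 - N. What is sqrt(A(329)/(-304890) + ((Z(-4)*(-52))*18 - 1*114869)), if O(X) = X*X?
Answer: 7*I*sqrt(213922717454010)/304890 ≈ 335.8*I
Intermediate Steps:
O(X) = X**2
Z(Q) = 1/Q + Q/2 (Z(Q) = Q/2 + Q/(Q**2) = Q*(1/2) + Q/Q**2 = Q/2 + 1/Q = 1/Q + Q/2)
sqrt(A(329)/(-304890) + ((Z(-4)*(-52))*18 - 1*114869)) = sqrt((700 - 1*329)/(-304890) + (((1/(-4) + (1/2)*(-4))*(-52))*18 - 1*114869)) = sqrt((700 - 329)*(-1/304890) + (((-1/4 - 2)*(-52))*18 - 114869)) = sqrt(371*(-1/304890) + (-9/4*(-52)*18 - 114869)) = sqrt(-371/304890 + (117*18 - 114869)) = sqrt(-371/304890 + (2106 - 114869)) = sqrt(-371/304890 - 112763) = sqrt(-34380311441/304890) = 7*I*sqrt(213922717454010)/304890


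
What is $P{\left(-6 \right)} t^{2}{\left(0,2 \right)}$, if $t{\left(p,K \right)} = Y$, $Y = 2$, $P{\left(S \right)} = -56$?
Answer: $-224$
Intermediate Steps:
$t{\left(p,K \right)} = 2$
$P{\left(-6 \right)} t^{2}{\left(0,2 \right)} = - 56 \cdot 2^{2} = \left(-56\right) 4 = -224$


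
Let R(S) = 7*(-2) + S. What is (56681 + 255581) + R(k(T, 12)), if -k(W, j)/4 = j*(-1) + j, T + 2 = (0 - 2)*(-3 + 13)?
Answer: 312248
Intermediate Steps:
T = -22 (T = -2 + (0 - 2)*(-3 + 13) = -2 - 2*10 = -2 - 20 = -22)
k(W, j) = 0 (k(W, j) = -4*(j*(-1) + j) = -4*(-j + j) = -4*0 = 0)
R(S) = -14 + S
(56681 + 255581) + R(k(T, 12)) = (56681 + 255581) + (-14 + 0) = 312262 - 14 = 312248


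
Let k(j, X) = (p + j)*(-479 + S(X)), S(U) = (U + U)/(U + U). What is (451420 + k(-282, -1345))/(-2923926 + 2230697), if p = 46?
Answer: -564228/693229 ≈ -0.81391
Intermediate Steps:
S(U) = 1 (S(U) = (2*U)/((2*U)) = (2*U)*(1/(2*U)) = 1)
k(j, X) = -21988 - 478*j (k(j, X) = (46 + j)*(-479 + 1) = (46 + j)*(-478) = -21988 - 478*j)
(451420 + k(-282, -1345))/(-2923926 + 2230697) = (451420 + (-21988 - 478*(-282)))/(-2923926 + 2230697) = (451420 + (-21988 + 134796))/(-693229) = (451420 + 112808)*(-1/693229) = 564228*(-1/693229) = -564228/693229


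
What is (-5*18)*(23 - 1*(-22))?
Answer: -4050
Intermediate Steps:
(-5*18)*(23 - 1*(-22)) = -90*(23 + 22) = -90*45 = -4050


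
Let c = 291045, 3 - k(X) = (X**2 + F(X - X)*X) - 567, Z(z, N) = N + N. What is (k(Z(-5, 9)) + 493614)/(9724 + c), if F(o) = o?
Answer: 493860/300769 ≈ 1.6420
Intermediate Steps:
Z(z, N) = 2*N
k(X) = 570 - X**2 (k(X) = 3 - ((X**2 + (X - X)*X) - 567) = 3 - ((X**2 + 0*X) - 567) = 3 - ((X**2 + 0) - 567) = 3 - (X**2 - 567) = 3 - (-567 + X**2) = 3 + (567 - X**2) = 570 - X**2)
(k(Z(-5, 9)) + 493614)/(9724 + c) = ((570 - (2*9)**2) + 493614)/(9724 + 291045) = ((570 - 1*18**2) + 493614)/300769 = ((570 - 1*324) + 493614)*(1/300769) = ((570 - 324) + 493614)*(1/300769) = (246 + 493614)*(1/300769) = 493860*(1/300769) = 493860/300769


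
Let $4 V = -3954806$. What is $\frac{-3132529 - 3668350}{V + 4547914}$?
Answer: $- \frac{13601758}{7118425} \approx -1.9108$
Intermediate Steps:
$V = - \frac{1977403}{2}$ ($V = \frac{1}{4} \left(-3954806\right) = - \frac{1977403}{2} \approx -9.887 \cdot 10^{5}$)
$\frac{-3132529 - 3668350}{V + 4547914} = \frac{-3132529 - 3668350}{- \frac{1977403}{2} + 4547914} = - \frac{6800879}{\frac{7118425}{2}} = \left(-6800879\right) \frac{2}{7118425} = - \frac{13601758}{7118425}$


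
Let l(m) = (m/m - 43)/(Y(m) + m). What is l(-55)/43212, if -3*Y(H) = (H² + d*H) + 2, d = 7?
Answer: 3/2888002 ≈ 1.0388e-6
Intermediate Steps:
Y(H) = -⅔ - 7*H/3 - H²/3 (Y(H) = -((H² + 7*H) + 2)/3 = -(2 + H² + 7*H)/3 = -⅔ - 7*H/3 - H²/3)
l(m) = -42/(-⅔ - 4*m/3 - m²/3) (l(m) = (m/m - 43)/((-⅔ - 7*m/3 - m²/3) + m) = (1 - 43)/(-⅔ - 4*m/3 - m²/3) = -42/(-⅔ - 4*m/3 - m²/3))
l(-55)/43212 = (126/(2 + (-55)² + 4*(-55)))/43212 = (126/(2 + 3025 - 220))*(1/43212) = (126/2807)*(1/43212) = (126*(1/2807))*(1/43212) = (18/401)*(1/43212) = 3/2888002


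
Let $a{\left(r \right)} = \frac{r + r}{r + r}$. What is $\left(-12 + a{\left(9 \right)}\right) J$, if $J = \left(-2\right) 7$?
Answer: $154$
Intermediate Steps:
$J = -14$
$a{\left(r \right)} = 1$ ($a{\left(r \right)} = \frac{2 r}{2 r} = 2 r \frac{1}{2 r} = 1$)
$\left(-12 + a{\left(9 \right)}\right) J = \left(-12 + 1\right) \left(-14\right) = \left(-11\right) \left(-14\right) = 154$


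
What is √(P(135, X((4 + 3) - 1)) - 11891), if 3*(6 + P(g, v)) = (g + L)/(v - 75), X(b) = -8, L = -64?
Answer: 2*I*√184410894/249 ≈ 109.07*I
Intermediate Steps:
P(g, v) = -6 + (-64 + g)/(3*(-75 + v)) (P(g, v) = -6 + ((g - 64)/(v - 75))/3 = -6 + ((-64 + g)/(-75 + v))/3 = -6 + (-64 + g)/(3*(-75 + v)))
√(P(135, X((4 + 3) - 1)) - 11891) = √((1286 + 135 - 18*(-8))/(3*(-75 - 8)) - 11891) = √((⅓)*(1286 + 135 + 144)/(-83) - 11891) = √((⅓)*(-1/83)*1565 - 11891) = √(-1565/249 - 11891) = √(-2962424/249) = 2*I*√184410894/249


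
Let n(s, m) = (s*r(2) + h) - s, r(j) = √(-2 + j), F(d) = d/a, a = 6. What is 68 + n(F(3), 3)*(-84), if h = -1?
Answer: 194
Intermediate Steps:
F(d) = d/6
n(s, m) = -1 - s (n(s, m) = (s*√(-2 + 2) - 1) - s = (s*√0 - 1) - s = (s*0 - 1) - s = (0 - 1) - s = -1 - s)
68 + n(F(3), 3)*(-84) = 68 + (-1 - 3/6)*(-84) = 68 + (-1 - 1*½)*(-84) = 68 + (-1 - ½)*(-84) = 68 - 3/2*(-84) = 68 + 126 = 194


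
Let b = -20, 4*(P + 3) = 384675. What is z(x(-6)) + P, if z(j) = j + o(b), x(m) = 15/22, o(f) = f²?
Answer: 4248923/44 ≈ 96566.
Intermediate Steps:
P = 384663/4 (P = -3 + (¼)*384675 = -3 + 384675/4 = 384663/4 ≈ 96166.)
x(m) = 15/22 (x(m) = 15*(1/22) = 15/22)
z(j) = 400 + j (z(j) = j + (-20)² = j + 400 = 400 + j)
z(x(-6)) + P = (400 + 15/22) + 384663/4 = 8815/22 + 384663/4 = 4248923/44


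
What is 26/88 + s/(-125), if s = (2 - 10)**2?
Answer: -1191/5500 ≈ -0.21655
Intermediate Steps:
s = 64 (s = (-8)**2 = 64)
26/88 + s/(-125) = 26/88 + 64/(-125) = 26*(1/88) + 64*(-1/125) = 13/44 - 64/125 = -1191/5500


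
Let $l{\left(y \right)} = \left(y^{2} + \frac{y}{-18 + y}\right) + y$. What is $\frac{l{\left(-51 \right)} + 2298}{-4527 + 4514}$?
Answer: $- \frac{111521}{299} \approx -372.98$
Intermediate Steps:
$l{\left(y \right)} = y + y^{2} + \frac{y}{-18 + y}$ ($l{\left(y \right)} = \left(y^{2} + \frac{y}{-18 + y}\right) + y = y + y^{2} + \frac{y}{-18 + y}$)
$\frac{l{\left(-51 \right)} + 2298}{-4527 + 4514} = \frac{- \frac{51 \left(-17 + \left(-51\right)^{2} - -867\right)}{-18 - 51} + 2298}{-4527 + 4514} = \frac{- \frac{51 \left(-17 + 2601 + 867\right)}{-69} + 2298}{-13} = \left(\left(-51\right) \left(- \frac{1}{69}\right) 3451 + 2298\right) \left(- \frac{1}{13}\right) = \left(\frac{58667}{23} + 2298\right) \left(- \frac{1}{13}\right) = \frac{111521}{23} \left(- \frac{1}{13}\right) = - \frac{111521}{299}$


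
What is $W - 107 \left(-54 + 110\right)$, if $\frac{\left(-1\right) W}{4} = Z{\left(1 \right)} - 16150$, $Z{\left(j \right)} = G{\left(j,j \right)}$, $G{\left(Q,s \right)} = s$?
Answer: $58604$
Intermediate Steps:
$Z{\left(j \right)} = j$
$W = 64596$ ($W = - 4 \left(1 - 16150\right) = \left(-4\right) \left(-16149\right) = 64596$)
$W - 107 \left(-54 + 110\right) = 64596 - 107 \left(-54 + 110\right) = 64596 - 5992 = 58604$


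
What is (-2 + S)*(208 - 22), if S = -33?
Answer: -6510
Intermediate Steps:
(-2 + S)*(208 - 22) = (-2 - 33)*(208 - 22) = -35*186 = -6510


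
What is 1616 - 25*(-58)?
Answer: 3066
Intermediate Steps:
1616 - 25*(-58) = 1616 + 1450 = 3066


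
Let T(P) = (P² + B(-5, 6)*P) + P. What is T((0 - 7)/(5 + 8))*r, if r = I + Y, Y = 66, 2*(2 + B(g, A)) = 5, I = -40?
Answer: -175/13 ≈ -13.462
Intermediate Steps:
B(g, A) = ½ (B(g, A) = -2 + (½)*5 = -2 + 5/2 = ½)
T(P) = P² + 3*P/2 (T(P) = (P² + P/2) + P = P² + 3*P/2)
r = 26 (r = -40 + 66 = 26)
T((0 - 7)/(5 + 8))*r = (((0 - 7)/(5 + 8))*(3 + 2*((0 - 7)/(5 + 8)))/2)*26 = ((-7/13)*(3 + 2*(-7/13))/2)*26 = ((-7*1/13)*(3 + 2*(-7*1/13))/2)*26 = ((½)*(-7/13)*(3 + 2*(-7/13)))*26 = ((½)*(-7/13)*(3 - 14/13))*26 = ((½)*(-7/13)*(25/13))*26 = -175/338*26 = -175/13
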